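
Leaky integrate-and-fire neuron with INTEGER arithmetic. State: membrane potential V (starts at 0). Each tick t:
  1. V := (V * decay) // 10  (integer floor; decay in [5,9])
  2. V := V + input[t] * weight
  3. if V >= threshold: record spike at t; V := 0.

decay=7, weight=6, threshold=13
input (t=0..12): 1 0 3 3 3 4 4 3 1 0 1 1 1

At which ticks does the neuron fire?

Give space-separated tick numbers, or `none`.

t=0: input=1 -> V=6
t=1: input=0 -> V=4
t=2: input=3 -> V=0 FIRE
t=3: input=3 -> V=0 FIRE
t=4: input=3 -> V=0 FIRE
t=5: input=4 -> V=0 FIRE
t=6: input=4 -> V=0 FIRE
t=7: input=3 -> V=0 FIRE
t=8: input=1 -> V=6
t=9: input=0 -> V=4
t=10: input=1 -> V=8
t=11: input=1 -> V=11
t=12: input=1 -> V=0 FIRE

Answer: 2 3 4 5 6 7 12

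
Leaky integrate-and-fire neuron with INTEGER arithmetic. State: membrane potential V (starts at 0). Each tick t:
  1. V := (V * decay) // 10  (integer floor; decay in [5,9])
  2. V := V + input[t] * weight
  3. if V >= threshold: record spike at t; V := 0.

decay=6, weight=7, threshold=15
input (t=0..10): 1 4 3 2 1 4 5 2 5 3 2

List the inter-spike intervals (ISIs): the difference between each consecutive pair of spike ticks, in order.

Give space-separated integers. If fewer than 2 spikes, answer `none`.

t=0: input=1 -> V=7
t=1: input=4 -> V=0 FIRE
t=2: input=3 -> V=0 FIRE
t=3: input=2 -> V=14
t=4: input=1 -> V=0 FIRE
t=5: input=4 -> V=0 FIRE
t=6: input=5 -> V=0 FIRE
t=7: input=2 -> V=14
t=8: input=5 -> V=0 FIRE
t=9: input=3 -> V=0 FIRE
t=10: input=2 -> V=14

Answer: 1 2 1 1 2 1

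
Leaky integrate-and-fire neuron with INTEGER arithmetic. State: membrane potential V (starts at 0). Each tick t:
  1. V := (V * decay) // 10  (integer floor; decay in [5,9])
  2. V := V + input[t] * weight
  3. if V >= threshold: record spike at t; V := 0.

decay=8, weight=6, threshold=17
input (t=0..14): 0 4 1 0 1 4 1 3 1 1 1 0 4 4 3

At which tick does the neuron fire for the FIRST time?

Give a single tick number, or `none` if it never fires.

t=0: input=0 -> V=0
t=1: input=4 -> V=0 FIRE
t=2: input=1 -> V=6
t=3: input=0 -> V=4
t=4: input=1 -> V=9
t=5: input=4 -> V=0 FIRE
t=6: input=1 -> V=6
t=7: input=3 -> V=0 FIRE
t=8: input=1 -> V=6
t=9: input=1 -> V=10
t=10: input=1 -> V=14
t=11: input=0 -> V=11
t=12: input=4 -> V=0 FIRE
t=13: input=4 -> V=0 FIRE
t=14: input=3 -> V=0 FIRE

Answer: 1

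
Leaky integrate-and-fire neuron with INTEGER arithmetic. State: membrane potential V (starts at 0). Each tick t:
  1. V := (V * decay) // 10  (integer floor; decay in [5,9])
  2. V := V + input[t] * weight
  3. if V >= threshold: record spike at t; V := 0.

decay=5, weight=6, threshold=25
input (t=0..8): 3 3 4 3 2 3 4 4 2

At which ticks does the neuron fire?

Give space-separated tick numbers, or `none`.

Answer: 1 3 6

Derivation:
t=0: input=3 -> V=18
t=1: input=3 -> V=0 FIRE
t=2: input=4 -> V=24
t=3: input=3 -> V=0 FIRE
t=4: input=2 -> V=12
t=5: input=3 -> V=24
t=6: input=4 -> V=0 FIRE
t=7: input=4 -> V=24
t=8: input=2 -> V=24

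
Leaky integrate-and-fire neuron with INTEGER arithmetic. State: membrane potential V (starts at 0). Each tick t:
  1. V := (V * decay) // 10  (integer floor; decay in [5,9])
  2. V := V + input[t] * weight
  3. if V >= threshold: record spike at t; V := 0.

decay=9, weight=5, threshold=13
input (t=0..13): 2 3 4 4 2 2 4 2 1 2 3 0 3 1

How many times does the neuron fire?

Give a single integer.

Answer: 8

Derivation:
t=0: input=2 -> V=10
t=1: input=3 -> V=0 FIRE
t=2: input=4 -> V=0 FIRE
t=3: input=4 -> V=0 FIRE
t=4: input=2 -> V=10
t=5: input=2 -> V=0 FIRE
t=6: input=4 -> V=0 FIRE
t=7: input=2 -> V=10
t=8: input=1 -> V=0 FIRE
t=9: input=2 -> V=10
t=10: input=3 -> V=0 FIRE
t=11: input=0 -> V=0
t=12: input=3 -> V=0 FIRE
t=13: input=1 -> V=5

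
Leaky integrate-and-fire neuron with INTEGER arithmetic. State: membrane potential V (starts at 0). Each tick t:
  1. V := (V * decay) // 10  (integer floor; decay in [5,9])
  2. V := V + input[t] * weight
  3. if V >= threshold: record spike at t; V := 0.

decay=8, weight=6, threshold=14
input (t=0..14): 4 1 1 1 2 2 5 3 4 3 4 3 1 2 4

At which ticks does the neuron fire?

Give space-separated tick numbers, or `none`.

t=0: input=4 -> V=0 FIRE
t=1: input=1 -> V=6
t=2: input=1 -> V=10
t=3: input=1 -> V=0 FIRE
t=4: input=2 -> V=12
t=5: input=2 -> V=0 FIRE
t=6: input=5 -> V=0 FIRE
t=7: input=3 -> V=0 FIRE
t=8: input=4 -> V=0 FIRE
t=9: input=3 -> V=0 FIRE
t=10: input=4 -> V=0 FIRE
t=11: input=3 -> V=0 FIRE
t=12: input=1 -> V=6
t=13: input=2 -> V=0 FIRE
t=14: input=4 -> V=0 FIRE

Answer: 0 3 5 6 7 8 9 10 11 13 14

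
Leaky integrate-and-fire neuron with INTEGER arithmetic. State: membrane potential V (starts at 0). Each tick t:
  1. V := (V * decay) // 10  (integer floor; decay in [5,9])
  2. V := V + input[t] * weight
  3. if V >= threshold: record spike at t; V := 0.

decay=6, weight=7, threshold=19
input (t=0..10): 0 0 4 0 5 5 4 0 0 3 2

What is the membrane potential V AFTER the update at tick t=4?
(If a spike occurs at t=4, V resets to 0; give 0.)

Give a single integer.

t=0: input=0 -> V=0
t=1: input=0 -> V=0
t=2: input=4 -> V=0 FIRE
t=3: input=0 -> V=0
t=4: input=5 -> V=0 FIRE
t=5: input=5 -> V=0 FIRE
t=6: input=4 -> V=0 FIRE
t=7: input=0 -> V=0
t=8: input=0 -> V=0
t=9: input=3 -> V=0 FIRE
t=10: input=2 -> V=14

Answer: 0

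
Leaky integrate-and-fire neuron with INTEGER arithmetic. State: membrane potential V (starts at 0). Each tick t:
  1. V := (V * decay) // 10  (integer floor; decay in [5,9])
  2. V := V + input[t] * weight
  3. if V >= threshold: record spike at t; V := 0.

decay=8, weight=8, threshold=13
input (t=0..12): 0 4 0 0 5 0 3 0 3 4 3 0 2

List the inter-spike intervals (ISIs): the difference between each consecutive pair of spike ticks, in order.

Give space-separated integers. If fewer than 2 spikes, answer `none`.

Answer: 3 2 2 1 1 2

Derivation:
t=0: input=0 -> V=0
t=1: input=4 -> V=0 FIRE
t=2: input=0 -> V=0
t=3: input=0 -> V=0
t=4: input=5 -> V=0 FIRE
t=5: input=0 -> V=0
t=6: input=3 -> V=0 FIRE
t=7: input=0 -> V=0
t=8: input=3 -> V=0 FIRE
t=9: input=4 -> V=0 FIRE
t=10: input=3 -> V=0 FIRE
t=11: input=0 -> V=0
t=12: input=2 -> V=0 FIRE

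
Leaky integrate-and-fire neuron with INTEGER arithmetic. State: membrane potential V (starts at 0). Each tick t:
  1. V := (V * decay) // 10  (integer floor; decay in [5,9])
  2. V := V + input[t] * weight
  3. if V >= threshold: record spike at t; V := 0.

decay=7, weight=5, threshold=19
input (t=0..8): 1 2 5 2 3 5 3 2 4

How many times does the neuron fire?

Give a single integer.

t=0: input=1 -> V=5
t=1: input=2 -> V=13
t=2: input=5 -> V=0 FIRE
t=3: input=2 -> V=10
t=4: input=3 -> V=0 FIRE
t=5: input=5 -> V=0 FIRE
t=6: input=3 -> V=15
t=7: input=2 -> V=0 FIRE
t=8: input=4 -> V=0 FIRE

Answer: 5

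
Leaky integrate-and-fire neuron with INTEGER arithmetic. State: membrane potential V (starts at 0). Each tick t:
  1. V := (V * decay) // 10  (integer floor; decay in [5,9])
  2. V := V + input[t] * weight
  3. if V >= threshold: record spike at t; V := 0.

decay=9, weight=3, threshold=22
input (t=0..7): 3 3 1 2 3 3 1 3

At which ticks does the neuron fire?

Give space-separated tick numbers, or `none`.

Answer: 3 7

Derivation:
t=0: input=3 -> V=9
t=1: input=3 -> V=17
t=2: input=1 -> V=18
t=3: input=2 -> V=0 FIRE
t=4: input=3 -> V=9
t=5: input=3 -> V=17
t=6: input=1 -> V=18
t=7: input=3 -> V=0 FIRE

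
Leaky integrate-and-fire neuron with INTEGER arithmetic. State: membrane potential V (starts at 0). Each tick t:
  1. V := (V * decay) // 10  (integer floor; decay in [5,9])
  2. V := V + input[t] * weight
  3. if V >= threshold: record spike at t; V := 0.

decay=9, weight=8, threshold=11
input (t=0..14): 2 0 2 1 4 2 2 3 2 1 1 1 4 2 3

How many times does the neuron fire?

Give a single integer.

t=0: input=2 -> V=0 FIRE
t=1: input=0 -> V=0
t=2: input=2 -> V=0 FIRE
t=3: input=1 -> V=8
t=4: input=4 -> V=0 FIRE
t=5: input=2 -> V=0 FIRE
t=6: input=2 -> V=0 FIRE
t=7: input=3 -> V=0 FIRE
t=8: input=2 -> V=0 FIRE
t=9: input=1 -> V=8
t=10: input=1 -> V=0 FIRE
t=11: input=1 -> V=8
t=12: input=4 -> V=0 FIRE
t=13: input=2 -> V=0 FIRE
t=14: input=3 -> V=0 FIRE

Answer: 11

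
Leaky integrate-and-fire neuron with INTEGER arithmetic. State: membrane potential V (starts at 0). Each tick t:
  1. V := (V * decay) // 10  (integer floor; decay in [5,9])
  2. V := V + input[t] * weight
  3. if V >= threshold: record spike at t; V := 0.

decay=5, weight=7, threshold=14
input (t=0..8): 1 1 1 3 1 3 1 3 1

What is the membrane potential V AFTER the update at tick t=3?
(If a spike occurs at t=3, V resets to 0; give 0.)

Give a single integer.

Answer: 0

Derivation:
t=0: input=1 -> V=7
t=1: input=1 -> V=10
t=2: input=1 -> V=12
t=3: input=3 -> V=0 FIRE
t=4: input=1 -> V=7
t=5: input=3 -> V=0 FIRE
t=6: input=1 -> V=7
t=7: input=3 -> V=0 FIRE
t=8: input=1 -> V=7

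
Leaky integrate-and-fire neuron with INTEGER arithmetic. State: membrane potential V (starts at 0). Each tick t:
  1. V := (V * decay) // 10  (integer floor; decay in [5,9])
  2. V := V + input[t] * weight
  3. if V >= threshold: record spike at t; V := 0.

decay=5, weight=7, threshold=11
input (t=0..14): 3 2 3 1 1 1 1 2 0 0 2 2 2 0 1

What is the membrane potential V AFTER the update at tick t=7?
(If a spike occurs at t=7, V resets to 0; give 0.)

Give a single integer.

Answer: 0

Derivation:
t=0: input=3 -> V=0 FIRE
t=1: input=2 -> V=0 FIRE
t=2: input=3 -> V=0 FIRE
t=3: input=1 -> V=7
t=4: input=1 -> V=10
t=5: input=1 -> V=0 FIRE
t=6: input=1 -> V=7
t=7: input=2 -> V=0 FIRE
t=8: input=0 -> V=0
t=9: input=0 -> V=0
t=10: input=2 -> V=0 FIRE
t=11: input=2 -> V=0 FIRE
t=12: input=2 -> V=0 FIRE
t=13: input=0 -> V=0
t=14: input=1 -> V=7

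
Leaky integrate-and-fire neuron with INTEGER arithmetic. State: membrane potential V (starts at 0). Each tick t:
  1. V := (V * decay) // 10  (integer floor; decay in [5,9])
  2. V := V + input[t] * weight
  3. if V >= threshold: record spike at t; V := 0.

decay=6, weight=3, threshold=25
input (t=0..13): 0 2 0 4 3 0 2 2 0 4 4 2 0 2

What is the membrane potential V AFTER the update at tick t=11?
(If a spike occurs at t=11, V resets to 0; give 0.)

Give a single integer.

Answer: 18

Derivation:
t=0: input=0 -> V=0
t=1: input=2 -> V=6
t=2: input=0 -> V=3
t=3: input=4 -> V=13
t=4: input=3 -> V=16
t=5: input=0 -> V=9
t=6: input=2 -> V=11
t=7: input=2 -> V=12
t=8: input=0 -> V=7
t=9: input=4 -> V=16
t=10: input=4 -> V=21
t=11: input=2 -> V=18
t=12: input=0 -> V=10
t=13: input=2 -> V=12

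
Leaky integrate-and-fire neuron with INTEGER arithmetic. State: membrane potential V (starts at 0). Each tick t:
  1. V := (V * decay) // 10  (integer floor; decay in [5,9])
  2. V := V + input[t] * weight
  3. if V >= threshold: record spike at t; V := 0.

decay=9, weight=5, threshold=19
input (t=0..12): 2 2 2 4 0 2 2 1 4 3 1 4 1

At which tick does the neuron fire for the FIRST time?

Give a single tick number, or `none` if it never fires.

t=0: input=2 -> V=10
t=1: input=2 -> V=0 FIRE
t=2: input=2 -> V=10
t=3: input=4 -> V=0 FIRE
t=4: input=0 -> V=0
t=5: input=2 -> V=10
t=6: input=2 -> V=0 FIRE
t=7: input=1 -> V=5
t=8: input=4 -> V=0 FIRE
t=9: input=3 -> V=15
t=10: input=1 -> V=18
t=11: input=4 -> V=0 FIRE
t=12: input=1 -> V=5

Answer: 1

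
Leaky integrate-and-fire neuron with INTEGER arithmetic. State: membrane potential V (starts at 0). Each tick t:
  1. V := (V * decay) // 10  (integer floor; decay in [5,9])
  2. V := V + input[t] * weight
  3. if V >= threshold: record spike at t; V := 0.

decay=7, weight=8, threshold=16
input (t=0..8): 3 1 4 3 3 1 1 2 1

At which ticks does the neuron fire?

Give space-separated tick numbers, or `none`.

Answer: 0 2 3 4 7

Derivation:
t=0: input=3 -> V=0 FIRE
t=1: input=1 -> V=8
t=2: input=4 -> V=0 FIRE
t=3: input=3 -> V=0 FIRE
t=4: input=3 -> V=0 FIRE
t=5: input=1 -> V=8
t=6: input=1 -> V=13
t=7: input=2 -> V=0 FIRE
t=8: input=1 -> V=8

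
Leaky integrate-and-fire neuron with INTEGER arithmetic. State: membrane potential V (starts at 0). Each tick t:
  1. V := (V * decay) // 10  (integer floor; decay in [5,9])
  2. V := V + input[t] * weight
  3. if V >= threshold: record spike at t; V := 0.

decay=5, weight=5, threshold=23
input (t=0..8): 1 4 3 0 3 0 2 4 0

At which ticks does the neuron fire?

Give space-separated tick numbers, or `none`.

Answer: 2 7

Derivation:
t=0: input=1 -> V=5
t=1: input=4 -> V=22
t=2: input=3 -> V=0 FIRE
t=3: input=0 -> V=0
t=4: input=3 -> V=15
t=5: input=0 -> V=7
t=6: input=2 -> V=13
t=7: input=4 -> V=0 FIRE
t=8: input=0 -> V=0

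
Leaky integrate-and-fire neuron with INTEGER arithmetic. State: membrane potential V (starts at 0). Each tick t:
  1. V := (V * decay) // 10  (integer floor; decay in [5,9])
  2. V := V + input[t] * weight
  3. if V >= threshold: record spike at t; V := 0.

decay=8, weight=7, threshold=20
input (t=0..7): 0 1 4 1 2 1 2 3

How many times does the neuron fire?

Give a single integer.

Answer: 3

Derivation:
t=0: input=0 -> V=0
t=1: input=1 -> V=7
t=2: input=4 -> V=0 FIRE
t=3: input=1 -> V=7
t=4: input=2 -> V=19
t=5: input=1 -> V=0 FIRE
t=6: input=2 -> V=14
t=7: input=3 -> V=0 FIRE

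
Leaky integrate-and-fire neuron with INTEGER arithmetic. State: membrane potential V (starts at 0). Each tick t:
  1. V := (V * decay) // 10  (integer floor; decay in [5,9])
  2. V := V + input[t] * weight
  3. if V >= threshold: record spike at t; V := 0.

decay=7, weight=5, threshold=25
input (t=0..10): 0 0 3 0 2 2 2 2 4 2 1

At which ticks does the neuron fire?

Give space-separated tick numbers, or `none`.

Answer: 7

Derivation:
t=0: input=0 -> V=0
t=1: input=0 -> V=0
t=2: input=3 -> V=15
t=3: input=0 -> V=10
t=4: input=2 -> V=17
t=5: input=2 -> V=21
t=6: input=2 -> V=24
t=7: input=2 -> V=0 FIRE
t=8: input=4 -> V=20
t=9: input=2 -> V=24
t=10: input=1 -> V=21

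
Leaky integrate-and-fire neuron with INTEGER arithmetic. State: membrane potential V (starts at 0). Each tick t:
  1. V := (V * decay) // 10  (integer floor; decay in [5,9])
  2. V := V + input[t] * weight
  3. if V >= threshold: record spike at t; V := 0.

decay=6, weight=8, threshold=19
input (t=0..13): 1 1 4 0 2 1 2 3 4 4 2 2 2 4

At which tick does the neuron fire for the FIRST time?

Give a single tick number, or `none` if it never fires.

t=0: input=1 -> V=8
t=1: input=1 -> V=12
t=2: input=4 -> V=0 FIRE
t=3: input=0 -> V=0
t=4: input=2 -> V=16
t=5: input=1 -> V=17
t=6: input=2 -> V=0 FIRE
t=7: input=3 -> V=0 FIRE
t=8: input=4 -> V=0 FIRE
t=9: input=4 -> V=0 FIRE
t=10: input=2 -> V=16
t=11: input=2 -> V=0 FIRE
t=12: input=2 -> V=16
t=13: input=4 -> V=0 FIRE

Answer: 2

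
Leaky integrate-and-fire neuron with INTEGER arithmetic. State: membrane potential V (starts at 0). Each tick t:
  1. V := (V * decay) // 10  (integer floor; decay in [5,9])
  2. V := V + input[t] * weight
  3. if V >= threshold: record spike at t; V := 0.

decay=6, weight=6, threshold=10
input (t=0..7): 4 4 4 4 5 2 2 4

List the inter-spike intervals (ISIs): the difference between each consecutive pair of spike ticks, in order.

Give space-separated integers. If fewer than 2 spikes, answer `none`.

Answer: 1 1 1 1 1 1 1

Derivation:
t=0: input=4 -> V=0 FIRE
t=1: input=4 -> V=0 FIRE
t=2: input=4 -> V=0 FIRE
t=3: input=4 -> V=0 FIRE
t=4: input=5 -> V=0 FIRE
t=5: input=2 -> V=0 FIRE
t=6: input=2 -> V=0 FIRE
t=7: input=4 -> V=0 FIRE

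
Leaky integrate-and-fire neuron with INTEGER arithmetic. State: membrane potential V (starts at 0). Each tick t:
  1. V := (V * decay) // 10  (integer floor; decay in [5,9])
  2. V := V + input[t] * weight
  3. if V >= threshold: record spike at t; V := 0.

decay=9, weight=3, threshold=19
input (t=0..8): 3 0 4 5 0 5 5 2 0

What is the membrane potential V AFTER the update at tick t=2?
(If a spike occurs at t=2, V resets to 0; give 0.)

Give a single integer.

Answer: 0

Derivation:
t=0: input=3 -> V=9
t=1: input=0 -> V=8
t=2: input=4 -> V=0 FIRE
t=3: input=5 -> V=15
t=4: input=0 -> V=13
t=5: input=5 -> V=0 FIRE
t=6: input=5 -> V=15
t=7: input=2 -> V=0 FIRE
t=8: input=0 -> V=0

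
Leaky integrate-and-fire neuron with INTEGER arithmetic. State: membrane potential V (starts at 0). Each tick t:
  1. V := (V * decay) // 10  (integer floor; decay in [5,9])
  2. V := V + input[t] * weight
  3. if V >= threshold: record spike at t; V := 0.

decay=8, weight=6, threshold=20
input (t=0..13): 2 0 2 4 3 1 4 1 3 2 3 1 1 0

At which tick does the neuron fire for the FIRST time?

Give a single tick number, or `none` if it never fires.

Answer: 3

Derivation:
t=0: input=2 -> V=12
t=1: input=0 -> V=9
t=2: input=2 -> V=19
t=3: input=4 -> V=0 FIRE
t=4: input=3 -> V=18
t=5: input=1 -> V=0 FIRE
t=6: input=4 -> V=0 FIRE
t=7: input=1 -> V=6
t=8: input=3 -> V=0 FIRE
t=9: input=2 -> V=12
t=10: input=3 -> V=0 FIRE
t=11: input=1 -> V=6
t=12: input=1 -> V=10
t=13: input=0 -> V=8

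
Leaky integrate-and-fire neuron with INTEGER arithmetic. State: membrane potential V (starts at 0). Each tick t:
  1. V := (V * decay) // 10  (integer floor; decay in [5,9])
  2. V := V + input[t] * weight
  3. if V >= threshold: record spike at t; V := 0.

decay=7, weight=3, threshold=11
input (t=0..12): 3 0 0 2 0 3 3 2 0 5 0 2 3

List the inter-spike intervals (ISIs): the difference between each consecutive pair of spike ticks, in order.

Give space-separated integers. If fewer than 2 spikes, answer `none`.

Answer: 2 2 3

Derivation:
t=0: input=3 -> V=9
t=1: input=0 -> V=6
t=2: input=0 -> V=4
t=3: input=2 -> V=8
t=4: input=0 -> V=5
t=5: input=3 -> V=0 FIRE
t=6: input=3 -> V=9
t=7: input=2 -> V=0 FIRE
t=8: input=0 -> V=0
t=9: input=5 -> V=0 FIRE
t=10: input=0 -> V=0
t=11: input=2 -> V=6
t=12: input=3 -> V=0 FIRE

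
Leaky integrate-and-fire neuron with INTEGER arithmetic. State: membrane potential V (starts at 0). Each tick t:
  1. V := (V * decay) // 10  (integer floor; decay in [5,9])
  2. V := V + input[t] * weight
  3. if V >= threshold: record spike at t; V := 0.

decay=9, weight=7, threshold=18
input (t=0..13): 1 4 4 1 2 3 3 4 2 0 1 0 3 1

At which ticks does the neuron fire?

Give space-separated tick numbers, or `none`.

Answer: 1 2 4 5 6 7 12

Derivation:
t=0: input=1 -> V=7
t=1: input=4 -> V=0 FIRE
t=2: input=4 -> V=0 FIRE
t=3: input=1 -> V=7
t=4: input=2 -> V=0 FIRE
t=5: input=3 -> V=0 FIRE
t=6: input=3 -> V=0 FIRE
t=7: input=4 -> V=0 FIRE
t=8: input=2 -> V=14
t=9: input=0 -> V=12
t=10: input=1 -> V=17
t=11: input=0 -> V=15
t=12: input=3 -> V=0 FIRE
t=13: input=1 -> V=7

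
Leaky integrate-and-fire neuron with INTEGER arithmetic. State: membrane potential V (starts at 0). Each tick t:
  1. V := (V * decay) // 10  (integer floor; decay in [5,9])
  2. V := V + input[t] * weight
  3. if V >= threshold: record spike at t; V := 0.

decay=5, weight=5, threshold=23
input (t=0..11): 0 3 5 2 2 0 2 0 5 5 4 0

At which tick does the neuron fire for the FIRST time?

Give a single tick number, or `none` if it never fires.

t=0: input=0 -> V=0
t=1: input=3 -> V=15
t=2: input=5 -> V=0 FIRE
t=3: input=2 -> V=10
t=4: input=2 -> V=15
t=5: input=0 -> V=7
t=6: input=2 -> V=13
t=7: input=0 -> V=6
t=8: input=5 -> V=0 FIRE
t=9: input=5 -> V=0 FIRE
t=10: input=4 -> V=20
t=11: input=0 -> V=10

Answer: 2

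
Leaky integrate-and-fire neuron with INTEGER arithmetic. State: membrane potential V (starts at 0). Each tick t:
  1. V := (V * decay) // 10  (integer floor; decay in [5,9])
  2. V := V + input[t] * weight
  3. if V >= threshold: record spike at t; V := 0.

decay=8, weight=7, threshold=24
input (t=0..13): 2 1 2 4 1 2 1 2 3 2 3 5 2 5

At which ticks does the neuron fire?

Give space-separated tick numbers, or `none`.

Answer: 2 3 7 9 11 13

Derivation:
t=0: input=2 -> V=14
t=1: input=1 -> V=18
t=2: input=2 -> V=0 FIRE
t=3: input=4 -> V=0 FIRE
t=4: input=1 -> V=7
t=5: input=2 -> V=19
t=6: input=1 -> V=22
t=7: input=2 -> V=0 FIRE
t=8: input=3 -> V=21
t=9: input=2 -> V=0 FIRE
t=10: input=3 -> V=21
t=11: input=5 -> V=0 FIRE
t=12: input=2 -> V=14
t=13: input=5 -> V=0 FIRE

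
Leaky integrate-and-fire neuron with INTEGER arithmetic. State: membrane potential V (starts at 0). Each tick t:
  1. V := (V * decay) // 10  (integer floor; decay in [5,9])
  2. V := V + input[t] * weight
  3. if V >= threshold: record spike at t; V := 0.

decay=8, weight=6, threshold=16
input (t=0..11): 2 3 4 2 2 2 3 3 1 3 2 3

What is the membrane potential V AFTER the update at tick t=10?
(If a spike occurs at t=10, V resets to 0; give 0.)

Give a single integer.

t=0: input=2 -> V=12
t=1: input=3 -> V=0 FIRE
t=2: input=4 -> V=0 FIRE
t=3: input=2 -> V=12
t=4: input=2 -> V=0 FIRE
t=5: input=2 -> V=12
t=6: input=3 -> V=0 FIRE
t=7: input=3 -> V=0 FIRE
t=8: input=1 -> V=6
t=9: input=3 -> V=0 FIRE
t=10: input=2 -> V=12
t=11: input=3 -> V=0 FIRE

Answer: 12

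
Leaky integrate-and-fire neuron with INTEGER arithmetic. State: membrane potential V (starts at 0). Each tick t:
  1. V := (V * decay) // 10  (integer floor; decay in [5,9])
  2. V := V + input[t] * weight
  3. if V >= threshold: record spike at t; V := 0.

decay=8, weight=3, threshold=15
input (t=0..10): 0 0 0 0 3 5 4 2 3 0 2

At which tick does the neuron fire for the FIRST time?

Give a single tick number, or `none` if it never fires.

Answer: 5

Derivation:
t=0: input=0 -> V=0
t=1: input=0 -> V=0
t=2: input=0 -> V=0
t=3: input=0 -> V=0
t=4: input=3 -> V=9
t=5: input=5 -> V=0 FIRE
t=6: input=4 -> V=12
t=7: input=2 -> V=0 FIRE
t=8: input=3 -> V=9
t=9: input=0 -> V=7
t=10: input=2 -> V=11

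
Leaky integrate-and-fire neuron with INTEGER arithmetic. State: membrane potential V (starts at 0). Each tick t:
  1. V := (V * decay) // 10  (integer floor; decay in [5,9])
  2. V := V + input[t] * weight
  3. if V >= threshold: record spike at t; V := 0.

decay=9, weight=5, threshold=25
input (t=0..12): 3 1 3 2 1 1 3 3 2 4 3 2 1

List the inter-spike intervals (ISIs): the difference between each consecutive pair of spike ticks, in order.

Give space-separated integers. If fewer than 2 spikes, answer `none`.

t=0: input=3 -> V=15
t=1: input=1 -> V=18
t=2: input=3 -> V=0 FIRE
t=3: input=2 -> V=10
t=4: input=1 -> V=14
t=5: input=1 -> V=17
t=6: input=3 -> V=0 FIRE
t=7: input=3 -> V=15
t=8: input=2 -> V=23
t=9: input=4 -> V=0 FIRE
t=10: input=3 -> V=15
t=11: input=2 -> V=23
t=12: input=1 -> V=0 FIRE

Answer: 4 3 3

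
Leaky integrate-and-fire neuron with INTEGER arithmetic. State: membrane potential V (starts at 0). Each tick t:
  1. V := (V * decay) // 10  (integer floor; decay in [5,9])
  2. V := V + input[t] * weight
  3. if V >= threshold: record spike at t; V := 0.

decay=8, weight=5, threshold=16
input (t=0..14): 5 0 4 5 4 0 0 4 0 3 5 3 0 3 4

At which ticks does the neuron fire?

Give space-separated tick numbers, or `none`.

t=0: input=5 -> V=0 FIRE
t=1: input=0 -> V=0
t=2: input=4 -> V=0 FIRE
t=3: input=5 -> V=0 FIRE
t=4: input=4 -> V=0 FIRE
t=5: input=0 -> V=0
t=6: input=0 -> V=0
t=7: input=4 -> V=0 FIRE
t=8: input=0 -> V=0
t=9: input=3 -> V=15
t=10: input=5 -> V=0 FIRE
t=11: input=3 -> V=15
t=12: input=0 -> V=12
t=13: input=3 -> V=0 FIRE
t=14: input=4 -> V=0 FIRE

Answer: 0 2 3 4 7 10 13 14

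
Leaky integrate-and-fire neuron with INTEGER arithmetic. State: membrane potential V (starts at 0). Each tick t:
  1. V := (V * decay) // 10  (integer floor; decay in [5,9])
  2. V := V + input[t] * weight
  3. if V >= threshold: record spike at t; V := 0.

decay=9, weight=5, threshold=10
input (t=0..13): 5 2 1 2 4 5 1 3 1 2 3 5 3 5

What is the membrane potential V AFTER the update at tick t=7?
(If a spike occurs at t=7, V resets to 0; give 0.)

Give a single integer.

t=0: input=5 -> V=0 FIRE
t=1: input=2 -> V=0 FIRE
t=2: input=1 -> V=5
t=3: input=2 -> V=0 FIRE
t=4: input=4 -> V=0 FIRE
t=5: input=5 -> V=0 FIRE
t=6: input=1 -> V=5
t=7: input=3 -> V=0 FIRE
t=8: input=1 -> V=5
t=9: input=2 -> V=0 FIRE
t=10: input=3 -> V=0 FIRE
t=11: input=5 -> V=0 FIRE
t=12: input=3 -> V=0 FIRE
t=13: input=5 -> V=0 FIRE

Answer: 0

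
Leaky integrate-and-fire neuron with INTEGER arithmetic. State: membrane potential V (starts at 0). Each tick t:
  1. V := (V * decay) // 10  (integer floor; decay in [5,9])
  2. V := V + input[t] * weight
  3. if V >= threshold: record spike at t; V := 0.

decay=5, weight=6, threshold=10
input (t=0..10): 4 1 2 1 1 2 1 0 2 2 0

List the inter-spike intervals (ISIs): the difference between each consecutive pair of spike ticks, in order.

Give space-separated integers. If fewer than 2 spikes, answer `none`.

Answer: 2 3 3 1

Derivation:
t=0: input=4 -> V=0 FIRE
t=1: input=1 -> V=6
t=2: input=2 -> V=0 FIRE
t=3: input=1 -> V=6
t=4: input=1 -> V=9
t=5: input=2 -> V=0 FIRE
t=6: input=1 -> V=6
t=7: input=0 -> V=3
t=8: input=2 -> V=0 FIRE
t=9: input=2 -> V=0 FIRE
t=10: input=0 -> V=0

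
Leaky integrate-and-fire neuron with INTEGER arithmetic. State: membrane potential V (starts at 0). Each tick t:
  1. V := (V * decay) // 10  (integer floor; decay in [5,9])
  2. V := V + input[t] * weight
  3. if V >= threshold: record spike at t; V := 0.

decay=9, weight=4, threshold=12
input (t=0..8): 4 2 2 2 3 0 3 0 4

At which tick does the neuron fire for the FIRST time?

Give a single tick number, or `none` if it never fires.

t=0: input=4 -> V=0 FIRE
t=1: input=2 -> V=8
t=2: input=2 -> V=0 FIRE
t=3: input=2 -> V=8
t=4: input=3 -> V=0 FIRE
t=5: input=0 -> V=0
t=6: input=3 -> V=0 FIRE
t=7: input=0 -> V=0
t=8: input=4 -> V=0 FIRE

Answer: 0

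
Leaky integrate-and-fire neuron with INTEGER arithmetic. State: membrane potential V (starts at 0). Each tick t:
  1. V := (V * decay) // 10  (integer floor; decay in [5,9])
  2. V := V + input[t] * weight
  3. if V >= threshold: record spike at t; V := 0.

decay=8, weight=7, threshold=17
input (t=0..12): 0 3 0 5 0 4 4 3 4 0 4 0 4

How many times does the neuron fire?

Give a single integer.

t=0: input=0 -> V=0
t=1: input=3 -> V=0 FIRE
t=2: input=0 -> V=0
t=3: input=5 -> V=0 FIRE
t=4: input=0 -> V=0
t=5: input=4 -> V=0 FIRE
t=6: input=4 -> V=0 FIRE
t=7: input=3 -> V=0 FIRE
t=8: input=4 -> V=0 FIRE
t=9: input=0 -> V=0
t=10: input=4 -> V=0 FIRE
t=11: input=0 -> V=0
t=12: input=4 -> V=0 FIRE

Answer: 8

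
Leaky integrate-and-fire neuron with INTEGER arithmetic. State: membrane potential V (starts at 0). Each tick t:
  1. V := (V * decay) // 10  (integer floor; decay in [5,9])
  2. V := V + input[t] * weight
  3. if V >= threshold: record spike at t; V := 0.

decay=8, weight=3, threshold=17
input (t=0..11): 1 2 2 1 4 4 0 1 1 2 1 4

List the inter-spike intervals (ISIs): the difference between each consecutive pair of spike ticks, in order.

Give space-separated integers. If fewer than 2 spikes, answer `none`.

t=0: input=1 -> V=3
t=1: input=2 -> V=8
t=2: input=2 -> V=12
t=3: input=1 -> V=12
t=4: input=4 -> V=0 FIRE
t=5: input=4 -> V=12
t=6: input=0 -> V=9
t=7: input=1 -> V=10
t=8: input=1 -> V=11
t=9: input=2 -> V=14
t=10: input=1 -> V=14
t=11: input=4 -> V=0 FIRE

Answer: 7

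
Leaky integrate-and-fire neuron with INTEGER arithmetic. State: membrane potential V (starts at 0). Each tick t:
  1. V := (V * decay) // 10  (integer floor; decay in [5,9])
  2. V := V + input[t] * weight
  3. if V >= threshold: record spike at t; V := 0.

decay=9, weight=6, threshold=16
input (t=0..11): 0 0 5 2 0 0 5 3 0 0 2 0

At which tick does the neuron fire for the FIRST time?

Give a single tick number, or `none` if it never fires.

Answer: 2

Derivation:
t=0: input=0 -> V=0
t=1: input=0 -> V=0
t=2: input=5 -> V=0 FIRE
t=3: input=2 -> V=12
t=4: input=0 -> V=10
t=5: input=0 -> V=9
t=6: input=5 -> V=0 FIRE
t=7: input=3 -> V=0 FIRE
t=8: input=0 -> V=0
t=9: input=0 -> V=0
t=10: input=2 -> V=12
t=11: input=0 -> V=10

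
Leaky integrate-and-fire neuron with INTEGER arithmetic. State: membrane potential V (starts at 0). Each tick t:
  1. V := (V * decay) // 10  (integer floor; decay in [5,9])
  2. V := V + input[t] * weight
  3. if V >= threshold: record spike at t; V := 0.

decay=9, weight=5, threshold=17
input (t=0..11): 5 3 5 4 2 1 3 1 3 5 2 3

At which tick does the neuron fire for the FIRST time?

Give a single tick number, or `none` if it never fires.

Answer: 0

Derivation:
t=0: input=5 -> V=0 FIRE
t=1: input=3 -> V=15
t=2: input=5 -> V=0 FIRE
t=3: input=4 -> V=0 FIRE
t=4: input=2 -> V=10
t=5: input=1 -> V=14
t=6: input=3 -> V=0 FIRE
t=7: input=1 -> V=5
t=8: input=3 -> V=0 FIRE
t=9: input=5 -> V=0 FIRE
t=10: input=2 -> V=10
t=11: input=3 -> V=0 FIRE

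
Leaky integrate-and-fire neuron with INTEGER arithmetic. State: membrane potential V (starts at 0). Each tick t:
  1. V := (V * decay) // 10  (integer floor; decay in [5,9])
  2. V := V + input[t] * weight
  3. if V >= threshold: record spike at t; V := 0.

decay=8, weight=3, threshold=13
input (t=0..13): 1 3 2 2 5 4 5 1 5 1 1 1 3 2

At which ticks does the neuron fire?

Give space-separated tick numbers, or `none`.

Answer: 2 4 6 8 12

Derivation:
t=0: input=1 -> V=3
t=1: input=3 -> V=11
t=2: input=2 -> V=0 FIRE
t=3: input=2 -> V=6
t=4: input=5 -> V=0 FIRE
t=5: input=4 -> V=12
t=6: input=5 -> V=0 FIRE
t=7: input=1 -> V=3
t=8: input=5 -> V=0 FIRE
t=9: input=1 -> V=3
t=10: input=1 -> V=5
t=11: input=1 -> V=7
t=12: input=3 -> V=0 FIRE
t=13: input=2 -> V=6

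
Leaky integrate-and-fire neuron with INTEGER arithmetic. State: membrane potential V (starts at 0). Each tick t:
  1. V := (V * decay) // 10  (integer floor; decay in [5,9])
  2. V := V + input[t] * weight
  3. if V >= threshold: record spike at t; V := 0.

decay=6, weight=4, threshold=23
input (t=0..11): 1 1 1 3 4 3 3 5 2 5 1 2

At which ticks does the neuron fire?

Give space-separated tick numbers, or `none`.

Answer: 4 7 9

Derivation:
t=0: input=1 -> V=4
t=1: input=1 -> V=6
t=2: input=1 -> V=7
t=3: input=3 -> V=16
t=4: input=4 -> V=0 FIRE
t=5: input=3 -> V=12
t=6: input=3 -> V=19
t=7: input=5 -> V=0 FIRE
t=8: input=2 -> V=8
t=9: input=5 -> V=0 FIRE
t=10: input=1 -> V=4
t=11: input=2 -> V=10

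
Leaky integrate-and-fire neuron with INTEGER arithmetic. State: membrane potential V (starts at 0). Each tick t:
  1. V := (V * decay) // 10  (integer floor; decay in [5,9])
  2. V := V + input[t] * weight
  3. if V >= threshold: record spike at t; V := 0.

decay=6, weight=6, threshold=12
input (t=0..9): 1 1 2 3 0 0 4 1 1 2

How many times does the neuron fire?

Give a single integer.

Answer: 4

Derivation:
t=0: input=1 -> V=6
t=1: input=1 -> V=9
t=2: input=2 -> V=0 FIRE
t=3: input=3 -> V=0 FIRE
t=4: input=0 -> V=0
t=5: input=0 -> V=0
t=6: input=4 -> V=0 FIRE
t=7: input=1 -> V=6
t=8: input=1 -> V=9
t=9: input=2 -> V=0 FIRE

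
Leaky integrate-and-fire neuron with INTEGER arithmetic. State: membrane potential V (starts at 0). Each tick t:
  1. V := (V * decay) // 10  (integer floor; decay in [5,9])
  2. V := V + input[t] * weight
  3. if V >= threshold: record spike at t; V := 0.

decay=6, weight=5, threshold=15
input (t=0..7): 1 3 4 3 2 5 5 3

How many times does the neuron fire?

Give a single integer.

Answer: 6

Derivation:
t=0: input=1 -> V=5
t=1: input=3 -> V=0 FIRE
t=2: input=4 -> V=0 FIRE
t=3: input=3 -> V=0 FIRE
t=4: input=2 -> V=10
t=5: input=5 -> V=0 FIRE
t=6: input=5 -> V=0 FIRE
t=7: input=3 -> V=0 FIRE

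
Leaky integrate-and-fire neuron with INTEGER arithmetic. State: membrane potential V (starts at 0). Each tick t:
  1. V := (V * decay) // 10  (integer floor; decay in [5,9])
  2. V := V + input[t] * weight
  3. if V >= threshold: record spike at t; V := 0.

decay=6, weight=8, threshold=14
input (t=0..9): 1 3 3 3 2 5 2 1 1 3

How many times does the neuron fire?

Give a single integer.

t=0: input=1 -> V=8
t=1: input=3 -> V=0 FIRE
t=2: input=3 -> V=0 FIRE
t=3: input=3 -> V=0 FIRE
t=4: input=2 -> V=0 FIRE
t=5: input=5 -> V=0 FIRE
t=6: input=2 -> V=0 FIRE
t=7: input=1 -> V=8
t=8: input=1 -> V=12
t=9: input=3 -> V=0 FIRE

Answer: 7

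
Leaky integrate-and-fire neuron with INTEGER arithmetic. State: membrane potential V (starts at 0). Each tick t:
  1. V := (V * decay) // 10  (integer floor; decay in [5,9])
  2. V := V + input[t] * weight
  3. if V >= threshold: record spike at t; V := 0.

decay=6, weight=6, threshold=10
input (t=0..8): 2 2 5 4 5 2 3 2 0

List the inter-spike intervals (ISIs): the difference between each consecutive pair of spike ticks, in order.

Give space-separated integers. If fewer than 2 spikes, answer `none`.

t=0: input=2 -> V=0 FIRE
t=1: input=2 -> V=0 FIRE
t=2: input=5 -> V=0 FIRE
t=3: input=4 -> V=0 FIRE
t=4: input=5 -> V=0 FIRE
t=5: input=2 -> V=0 FIRE
t=6: input=3 -> V=0 FIRE
t=7: input=2 -> V=0 FIRE
t=8: input=0 -> V=0

Answer: 1 1 1 1 1 1 1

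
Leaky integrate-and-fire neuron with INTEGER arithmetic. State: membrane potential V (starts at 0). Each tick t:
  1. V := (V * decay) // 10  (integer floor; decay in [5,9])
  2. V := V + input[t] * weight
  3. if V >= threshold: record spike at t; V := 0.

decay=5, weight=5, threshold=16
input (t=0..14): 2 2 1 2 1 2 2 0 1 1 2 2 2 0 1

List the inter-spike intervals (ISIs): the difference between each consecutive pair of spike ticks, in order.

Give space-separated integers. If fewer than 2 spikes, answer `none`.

Answer: 3 5

Derivation:
t=0: input=2 -> V=10
t=1: input=2 -> V=15
t=2: input=1 -> V=12
t=3: input=2 -> V=0 FIRE
t=4: input=1 -> V=5
t=5: input=2 -> V=12
t=6: input=2 -> V=0 FIRE
t=7: input=0 -> V=0
t=8: input=1 -> V=5
t=9: input=1 -> V=7
t=10: input=2 -> V=13
t=11: input=2 -> V=0 FIRE
t=12: input=2 -> V=10
t=13: input=0 -> V=5
t=14: input=1 -> V=7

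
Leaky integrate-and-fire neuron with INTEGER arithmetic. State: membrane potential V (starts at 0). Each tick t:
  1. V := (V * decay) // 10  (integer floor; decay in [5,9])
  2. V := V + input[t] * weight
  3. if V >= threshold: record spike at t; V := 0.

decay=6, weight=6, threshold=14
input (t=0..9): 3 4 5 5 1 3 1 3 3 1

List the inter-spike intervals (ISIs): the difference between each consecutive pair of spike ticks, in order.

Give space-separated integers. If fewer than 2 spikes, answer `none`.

Answer: 1 1 1 2 2 1

Derivation:
t=0: input=3 -> V=0 FIRE
t=1: input=4 -> V=0 FIRE
t=2: input=5 -> V=0 FIRE
t=3: input=5 -> V=0 FIRE
t=4: input=1 -> V=6
t=5: input=3 -> V=0 FIRE
t=6: input=1 -> V=6
t=7: input=3 -> V=0 FIRE
t=8: input=3 -> V=0 FIRE
t=9: input=1 -> V=6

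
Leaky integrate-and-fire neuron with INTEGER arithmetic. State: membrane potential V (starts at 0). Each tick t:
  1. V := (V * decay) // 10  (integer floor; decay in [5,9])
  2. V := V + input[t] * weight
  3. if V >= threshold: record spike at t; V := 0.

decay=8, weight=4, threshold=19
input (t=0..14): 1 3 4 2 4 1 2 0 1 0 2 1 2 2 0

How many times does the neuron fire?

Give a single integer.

Answer: 3

Derivation:
t=0: input=1 -> V=4
t=1: input=3 -> V=15
t=2: input=4 -> V=0 FIRE
t=3: input=2 -> V=8
t=4: input=4 -> V=0 FIRE
t=5: input=1 -> V=4
t=6: input=2 -> V=11
t=7: input=0 -> V=8
t=8: input=1 -> V=10
t=9: input=0 -> V=8
t=10: input=2 -> V=14
t=11: input=1 -> V=15
t=12: input=2 -> V=0 FIRE
t=13: input=2 -> V=8
t=14: input=0 -> V=6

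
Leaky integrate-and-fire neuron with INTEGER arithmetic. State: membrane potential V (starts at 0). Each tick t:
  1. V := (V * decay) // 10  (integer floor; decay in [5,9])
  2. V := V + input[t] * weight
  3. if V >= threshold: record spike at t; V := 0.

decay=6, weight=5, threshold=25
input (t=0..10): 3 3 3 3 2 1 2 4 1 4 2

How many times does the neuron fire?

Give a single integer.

Answer: 2

Derivation:
t=0: input=3 -> V=15
t=1: input=3 -> V=24
t=2: input=3 -> V=0 FIRE
t=3: input=3 -> V=15
t=4: input=2 -> V=19
t=5: input=1 -> V=16
t=6: input=2 -> V=19
t=7: input=4 -> V=0 FIRE
t=8: input=1 -> V=5
t=9: input=4 -> V=23
t=10: input=2 -> V=23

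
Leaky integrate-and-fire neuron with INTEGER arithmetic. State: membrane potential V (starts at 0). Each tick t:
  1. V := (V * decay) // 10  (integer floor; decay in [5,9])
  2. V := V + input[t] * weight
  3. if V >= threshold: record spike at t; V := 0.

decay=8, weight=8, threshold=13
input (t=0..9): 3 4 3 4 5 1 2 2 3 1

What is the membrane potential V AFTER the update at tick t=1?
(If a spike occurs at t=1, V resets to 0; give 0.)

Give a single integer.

t=0: input=3 -> V=0 FIRE
t=1: input=4 -> V=0 FIRE
t=2: input=3 -> V=0 FIRE
t=3: input=4 -> V=0 FIRE
t=4: input=5 -> V=0 FIRE
t=5: input=1 -> V=8
t=6: input=2 -> V=0 FIRE
t=7: input=2 -> V=0 FIRE
t=8: input=3 -> V=0 FIRE
t=9: input=1 -> V=8

Answer: 0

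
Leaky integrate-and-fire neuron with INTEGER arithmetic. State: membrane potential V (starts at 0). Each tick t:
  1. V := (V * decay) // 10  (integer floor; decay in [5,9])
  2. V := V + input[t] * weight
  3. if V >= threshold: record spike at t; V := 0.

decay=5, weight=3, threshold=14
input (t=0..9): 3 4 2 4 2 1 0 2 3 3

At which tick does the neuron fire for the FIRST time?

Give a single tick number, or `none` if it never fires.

t=0: input=3 -> V=9
t=1: input=4 -> V=0 FIRE
t=2: input=2 -> V=6
t=3: input=4 -> V=0 FIRE
t=4: input=2 -> V=6
t=5: input=1 -> V=6
t=6: input=0 -> V=3
t=7: input=2 -> V=7
t=8: input=3 -> V=12
t=9: input=3 -> V=0 FIRE

Answer: 1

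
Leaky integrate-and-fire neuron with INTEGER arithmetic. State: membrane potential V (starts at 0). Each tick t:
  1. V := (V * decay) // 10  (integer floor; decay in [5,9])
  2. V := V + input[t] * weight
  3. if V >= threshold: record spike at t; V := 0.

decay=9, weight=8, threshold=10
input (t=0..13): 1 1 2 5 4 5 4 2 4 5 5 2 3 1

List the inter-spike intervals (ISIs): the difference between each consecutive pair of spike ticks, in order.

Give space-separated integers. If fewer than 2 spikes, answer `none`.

Answer: 1 1 1 1 1 1 1 1 1 1 1

Derivation:
t=0: input=1 -> V=8
t=1: input=1 -> V=0 FIRE
t=2: input=2 -> V=0 FIRE
t=3: input=5 -> V=0 FIRE
t=4: input=4 -> V=0 FIRE
t=5: input=5 -> V=0 FIRE
t=6: input=4 -> V=0 FIRE
t=7: input=2 -> V=0 FIRE
t=8: input=4 -> V=0 FIRE
t=9: input=5 -> V=0 FIRE
t=10: input=5 -> V=0 FIRE
t=11: input=2 -> V=0 FIRE
t=12: input=3 -> V=0 FIRE
t=13: input=1 -> V=8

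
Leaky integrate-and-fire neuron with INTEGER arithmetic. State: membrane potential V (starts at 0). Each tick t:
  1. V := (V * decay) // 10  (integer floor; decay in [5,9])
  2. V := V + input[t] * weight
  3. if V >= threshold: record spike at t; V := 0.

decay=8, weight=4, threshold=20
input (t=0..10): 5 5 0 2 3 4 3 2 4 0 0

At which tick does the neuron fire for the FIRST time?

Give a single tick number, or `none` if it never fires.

Answer: 0

Derivation:
t=0: input=5 -> V=0 FIRE
t=1: input=5 -> V=0 FIRE
t=2: input=0 -> V=0
t=3: input=2 -> V=8
t=4: input=3 -> V=18
t=5: input=4 -> V=0 FIRE
t=6: input=3 -> V=12
t=7: input=2 -> V=17
t=8: input=4 -> V=0 FIRE
t=9: input=0 -> V=0
t=10: input=0 -> V=0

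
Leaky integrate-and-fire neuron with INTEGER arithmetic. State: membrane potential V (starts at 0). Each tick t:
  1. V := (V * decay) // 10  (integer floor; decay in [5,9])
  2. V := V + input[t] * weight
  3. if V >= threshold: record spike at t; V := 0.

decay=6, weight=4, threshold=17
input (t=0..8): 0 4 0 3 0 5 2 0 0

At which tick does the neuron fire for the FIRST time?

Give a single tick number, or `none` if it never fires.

Answer: 3

Derivation:
t=0: input=0 -> V=0
t=1: input=4 -> V=16
t=2: input=0 -> V=9
t=3: input=3 -> V=0 FIRE
t=4: input=0 -> V=0
t=5: input=5 -> V=0 FIRE
t=6: input=2 -> V=8
t=7: input=0 -> V=4
t=8: input=0 -> V=2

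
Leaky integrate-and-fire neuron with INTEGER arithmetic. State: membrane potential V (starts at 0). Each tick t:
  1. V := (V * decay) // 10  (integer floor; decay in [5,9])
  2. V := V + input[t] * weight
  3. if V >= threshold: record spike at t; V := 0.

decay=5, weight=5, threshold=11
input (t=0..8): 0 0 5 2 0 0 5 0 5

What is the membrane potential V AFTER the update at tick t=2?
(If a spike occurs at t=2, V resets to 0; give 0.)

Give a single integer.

t=0: input=0 -> V=0
t=1: input=0 -> V=0
t=2: input=5 -> V=0 FIRE
t=3: input=2 -> V=10
t=4: input=0 -> V=5
t=5: input=0 -> V=2
t=6: input=5 -> V=0 FIRE
t=7: input=0 -> V=0
t=8: input=5 -> V=0 FIRE

Answer: 0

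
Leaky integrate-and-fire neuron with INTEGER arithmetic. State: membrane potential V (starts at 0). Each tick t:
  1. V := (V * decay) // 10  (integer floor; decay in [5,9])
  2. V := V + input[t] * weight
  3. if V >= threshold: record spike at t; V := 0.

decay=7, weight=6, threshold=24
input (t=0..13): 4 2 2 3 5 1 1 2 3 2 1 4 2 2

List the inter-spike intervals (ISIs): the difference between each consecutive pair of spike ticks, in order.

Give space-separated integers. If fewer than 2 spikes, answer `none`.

t=0: input=4 -> V=0 FIRE
t=1: input=2 -> V=12
t=2: input=2 -> V=20
t=3: input=3 -> V=0 FIRE
t=4: input=5 -> V=0 FIRE
t=5: input=1 -> V=6
t=6: input=1 -> V=10
t=7: input=2 -> V=19
t=8: input=3 -> V=0 FIRE
t=9: input=2 -> V=12
t=10: input=1 -> V=14
t=11: input=4 -> V=0 FIRE
t=12: input=2 -> V=12
t=13: input=2 -> V=20

Answer: 3 1 4 3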